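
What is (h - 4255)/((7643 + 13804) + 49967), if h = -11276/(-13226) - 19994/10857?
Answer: -305568694511/5127335310174 ≈ -0.059596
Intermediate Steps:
h = -71008556/71797341 (h = -11276*(-1/13226) - 19994*1/10857 = 5638/6613 - 19994/10857 = -71008556/71797341 ≈ -0.98901)
(h - 4255)/((7643 + 13804) + 49967) = (-71008556/71797341 - 4255)/((7643 + 13804) + 49967) = -305568694511/(71797341*(21447 + 49967)) = -305568694511/71797341/71414 = -305568694511/71797341*1/71414 = -305568694511/5127335310174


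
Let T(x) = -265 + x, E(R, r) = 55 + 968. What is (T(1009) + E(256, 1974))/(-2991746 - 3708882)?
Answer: -1767/6700628 ≈ -0.00026371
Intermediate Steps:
E(R, r) = 1023
(T(1009) + E(256, 1974))/(-2991746 - 3708882) = ((-265 + 1009) + 1023)/(-2991746 - 3708882) = (744 + 1023)/(-6700628) = 1767*(-1/6700628) = -1767/6700628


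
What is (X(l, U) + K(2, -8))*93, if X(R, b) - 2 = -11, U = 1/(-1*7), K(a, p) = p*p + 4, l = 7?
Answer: 5487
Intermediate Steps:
K(a, p) = 4 + p² (K(a, p) = p² + 4 = 4 + p²)
U = -⅐ (U = 1/(-7) = -⅐ ≈ -0.14286)
X(R, b) = -9 (X(R, b) = 2 - 11 = -9)
(X(l, U) + K(2, -8))*93 = (-9 + (4 + (-8)²))*93 = (-9 + (4 + 64))*93 = (-9 + 68)*93 = 59*93 = 5487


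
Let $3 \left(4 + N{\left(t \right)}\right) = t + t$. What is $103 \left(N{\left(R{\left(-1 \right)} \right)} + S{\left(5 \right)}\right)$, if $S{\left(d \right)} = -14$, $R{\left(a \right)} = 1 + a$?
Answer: $-1854$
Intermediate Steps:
$N{\left(t \right)} = -4 + \frac{2 t}{3}$ ($N{\left(t \right)} = -4 + \frac{t + t}{3} = -4 + \frac{2 t}{3}$)
$103 \left(N{\left(R{\left(-1 \right)} \right)} + S{\left(5 \right)}\right) = 103 \left(\left(-4 + \frac{2 \left(1 - 1\right)}{3}\right) - 14\right) = 103 \left(\left(-4 + \frac{2}{3} \cdot 0\right) - 14\right) = 103 \left(\left(-4 + 0\right) - 14\right) = 103 \left(-4 - 14\right) = 103 \left(-18\right) = -1854$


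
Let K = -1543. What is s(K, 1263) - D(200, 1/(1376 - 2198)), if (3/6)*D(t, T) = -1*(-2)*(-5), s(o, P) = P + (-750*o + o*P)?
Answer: -790276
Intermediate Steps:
s(o, P) = P - 750*o + P*o (s(o, P) = P + (-750*o + P*o) = P - 750*o + P*o)
D(t, T) = -20 (D(t, T) = 2*(-1*(-2)*(-5)) = 2*(2*(-5)) = 2*(-10) = -20)
s(K, 1263) - D(200, 1/(1376 - 2198)) = (1263 - 750*(-1543) + 1263*(-1543)) - 1*(-20) = (1263 + 1157250 - 1948809) + 20 = -790296 + 20 = -790276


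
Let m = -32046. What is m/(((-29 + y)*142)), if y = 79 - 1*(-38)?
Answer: -16023/6248 ≈ -2.5645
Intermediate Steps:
y = 117 (y = 79 + 38 = 117)
m/(((-29 + y)*142)) = -32046*1/(142*(-29 + 117)) = -32046/(88*142) = -32046/12496 = -32046*1/12496 = -16023/6248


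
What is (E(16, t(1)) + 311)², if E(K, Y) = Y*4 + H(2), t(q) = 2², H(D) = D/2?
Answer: 107584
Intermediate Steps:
H(D) = D/2 (H(D) = D*(½) = D/2)
t(q) = 4
E(K, Y) = 1 + 4*Y (E(K, Y) = Y*4 + (½)*2 = 4*Y + 1 = 1 + 4*Y)
(E(16, t(1)) + 311)² = ((1 + 4*4) + 311)² = ((1 + 16) + 311)² = (17 + 311)² = 328² = 107584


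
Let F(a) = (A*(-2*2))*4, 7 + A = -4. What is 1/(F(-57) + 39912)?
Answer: 1/40088 ≈ 2.4945e-5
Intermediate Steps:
A = -11 (A = -7 - 4 = -11)
F(a) = 176 (F(a) = -(-22)*2*4 = -11*(-4)*4 = 44*4 = 176)
1/(F(-57) + 39912) = 1/(176 + 39912) = 1/40088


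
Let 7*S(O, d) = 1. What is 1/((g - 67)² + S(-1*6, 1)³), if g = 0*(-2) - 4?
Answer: 343/1729064 ≈ 0.00019837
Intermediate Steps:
S(O, d) = ⅐ (S(O, d) = (⅐)*1 = ⅐)
g = -4 (g = 0 - 4 = -4)
1/((g - 67)² + S(-1*6, 1)³) = 1/((-4 - 67)² + (⅐)³) = 1/((-71)² + 1/343) = 1/(5041 + 1/343) = 1/(1729064/343) = 343/1729064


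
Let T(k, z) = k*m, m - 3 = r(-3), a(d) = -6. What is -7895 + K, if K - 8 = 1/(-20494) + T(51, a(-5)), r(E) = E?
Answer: -161636179/20494 ≈ -7887.0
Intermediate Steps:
m = 0 (m = 3 - 3 = 0)
T(k, z) = 0 (T(k, z) = k*0 = 0)
K = 163951/20494 (K = 8 + (1/(-20494) + 0) = 8 + (-1/20494 + 0) = 8 - 1/20494 = 163951/20494 ≈ 8.0000)
-7895 + K = -7895 + 163951/20494 = -161636179/20494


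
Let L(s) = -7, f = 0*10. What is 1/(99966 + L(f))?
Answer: 1/99959 ≈ 1.0004e-5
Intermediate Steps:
f = 0
1/(99966 + L(f)) = 1/(99966 - 7) = 1/99959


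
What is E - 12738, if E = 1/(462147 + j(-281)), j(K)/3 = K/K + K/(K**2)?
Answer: -1654209504205/129864147 ≈ -12738.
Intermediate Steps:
j(K) = 3 + 3/K (j(K) = 3*(K/K + K/(K**2)) = 3*(1 + K/K**2) = 3*(1 + 1/K) = 3 + 3/K)
E = 281/129864147 (E = 1/(462147 + (3 + 3/(-281))) = 1/(462147 + (3 + 3*(-1/281))) = 1/(462147 + (3 - 3/281)) = 1/(462147 + 840/281) = 1/(129864147/281) = 281/129864147 ≈ 2.1638e-6)
E - 12738 = 281/129864147 - 12738 = -1654209504205/129864147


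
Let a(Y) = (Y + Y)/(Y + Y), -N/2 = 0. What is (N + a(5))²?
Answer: 1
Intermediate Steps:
N = 0 (N = -2*0 = 0)
a(Y) = 1 (a(Y) = (2*Y)/((2*Y)) = (2*Y)*(1/(2*Y)) = 1)
(N + a(5))² = (0 + 1)² = 1² = 1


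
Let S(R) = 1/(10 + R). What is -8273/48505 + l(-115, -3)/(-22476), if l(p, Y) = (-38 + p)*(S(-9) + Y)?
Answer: -33464413/181699730 ≈ -0.18417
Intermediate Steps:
l(p, Y) = (1 + Y)*(-38 + p) (l(p, Y) = (-38 + p)*(1/(10 - 9) + Y) = (-38 + p)*(1/1 + Y) = (-38 + p)*(1 + Y) = (1 + Y)*(-38 + p))
-8273/48505 + l(-115, -3)/(-22476) = -8273/48505 + (-38 - 115 - 38*(-3) - 3*(-115))/(-22476) = -8273*1/48505 + (-38 - 115 + 114 + 345)*(-1/22476) = -8273/48505 + 306*(-1/22476) = -8273/48505 - 51/3746 = -33464413/181699730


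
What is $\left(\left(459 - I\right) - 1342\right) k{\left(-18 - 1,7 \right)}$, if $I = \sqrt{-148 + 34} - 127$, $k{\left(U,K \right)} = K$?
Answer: $-5292 - 7 i \sqrt{114} \approx -5292.0 - 74.74 i$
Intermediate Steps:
$I = -127 + i \sqrt{114}$ ($I = \sqrt{-114} - 127 = i \sqrt{114} - 127 = -127 + i \sqrt{114} \approx -127.0 + 10.677 i$)
$\left(\left(459 - I\right) - 1342\right) k{\left(-18 - 1,7 \right)} = \left(\left(459 - \left(-127 + i \sqrt{114}\right)\right) - 1342\right) 7 = \left(\left(459 + \left(127 - i \sqrt{114}\right)\right) - 1342\right) 7 = \left(\left(586 - i \sqrt{114}\right) - 1342\right) 7 = \left(-756 - i \sqrt{114}\right) 7 = -5292 - 7 i \sqrt{114}$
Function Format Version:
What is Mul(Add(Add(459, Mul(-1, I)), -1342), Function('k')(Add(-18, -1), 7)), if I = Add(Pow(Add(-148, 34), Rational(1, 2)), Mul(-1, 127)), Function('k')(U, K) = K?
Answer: Add(-5292, Mul(-7, I, Pow(114, Rational(1, 2)))) ≈ Add(-5292.0, Mul(-74.740, I))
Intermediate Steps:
I = Add(-127, Mul(I, Pow(114, Rational(1, 2)))) (I = Add(Pow(-114, Rational(1, 2)), -127) = Add(Mul(I, Pow(114, Rational(1, 2))), -127) = Add(-127, Mul(I, Pow(114, Rational(1, 2)))) ≈ Add(-127.00, Mul(10.677, I)))
Mul(Add(Add(459, Mul(-1, I)), -1342), Function('k')(Add(-18, -1), 7)) = Mul(Add(Add(459, Mul(-1, Add(-127, Mul(I, Pow(114, Rational(1, 2)))))), -1342), 7) = Mul(Add(Add(459, Add(127, Mul(-1, I, Pow(114, Rational(1, 2))))), -1342), 7) = Mul(Add(Add(586, Mul(-1, I, Pow(114, Rational(1, 2)))), -1342), 7) = Mul(Add(-756, Mul(-1, I, Pow(114, Rational(1, 2)))), 7) = Add(-5292, Mul(-7, I, Pow(114, Rational(1, 2))))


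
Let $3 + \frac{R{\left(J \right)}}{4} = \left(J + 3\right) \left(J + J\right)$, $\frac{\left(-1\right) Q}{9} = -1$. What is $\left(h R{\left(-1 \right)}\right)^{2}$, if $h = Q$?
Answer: $63504$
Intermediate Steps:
$Q = 9$ ($Q = \left(-9\right) \left(-1\right) = 9$)
$R{\left(J \right)} = -12 + 8 J \left(3 + J\right)$ ($R{\left(J \right)} = -12 + 4 \left(J + 3\right) \left(J + J\right) = -12 + 4 \left(3 + J\right) 2 J = -12 + 4 \cdot 2 J \left(3 + J\right) = -12 + 8 J \left(3 + J\right)$)
$h = 9$
$\left(h R{\left(-1 \right)}\right)^{2} = \left(9 \left(-12 + 8 \left(-1\right)^{2} + 24 \left(-1\right)\right)\right)^{2} = \left(9 \left(-12 + 8 \cdot 1 - 24\right)\right)^{2} = \left(9 \left(-12 + 8 - 24\right)\right)^{2} = \left(9 \left(-28\right)\right)^{2} = \left(-252\right)^{2} = 63504$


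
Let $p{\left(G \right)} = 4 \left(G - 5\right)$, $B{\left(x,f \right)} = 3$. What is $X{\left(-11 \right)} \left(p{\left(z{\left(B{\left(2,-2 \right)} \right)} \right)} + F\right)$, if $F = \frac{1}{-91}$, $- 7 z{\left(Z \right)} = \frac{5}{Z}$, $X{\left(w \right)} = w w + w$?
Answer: $- \frac{629530}{273} \approx -2306.0$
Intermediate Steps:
$X{\left(w \right)} = w + w^{2}$ ($X{\left(w \right)} = w^{2} + w = w + w^{2}$)
$z{\left(Z \right)} = - \frac{5}{7 Z}$ ($z{\left(Z \right)} = - \frac{5 \frac{1}{Z}}{7} = - \frac{5}{7 Z}$)
$p{\left(G \right)} = -20 + 4 G$ ($p{\left(G \right)} = 4 \left(-5 + G\right) = -20 + 4 G$)
$F = - \frac{1}{91} \approx -0.010989$
$X{\left(-11 \right)} \left(p{\left(z{\left(B{\left(2,-2 \right)} \right)} \right)} + F\right) = - 11 \left(1 - 11\right) \left(\left(-20 + 4 \left(- \frac{5}{7 \cdot 3}\right)\right) - \frac{1}{91}\right) = \left(-11\right) \left(-10\right) \left(\left(-20 + 4 \left(\left(- \frac{5}{7}\right) \frac{1}{3}\right)\right) - \frac{1}{91}\right) = 110 \left(\left(-20 + 4 \left(- \frac{5}{21}\right)\right) - \frac{1}{91}\right) = 110 \left(\left(-20 - \frac{20}{21}\right) - \frac{1}{91}\right) = 110 \left(- \frac{440}{21} - \frac{1}{91}\right) = 110 \left(- \frac{5723}{273}\right) = - \frac{629530}{273}$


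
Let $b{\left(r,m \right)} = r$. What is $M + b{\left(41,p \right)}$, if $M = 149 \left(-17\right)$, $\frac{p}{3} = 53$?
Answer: $-2492$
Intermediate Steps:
$p = 159$ ($p = 3 \cdot 53 = 159$)
$M = -2533$
$M + b{\left(41,p \right)} = -2533 + 41 = -2492$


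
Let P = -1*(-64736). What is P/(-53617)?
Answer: -64736/53617 ≈ -1.2074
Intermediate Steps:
P = 64736
P/(-53617) = 64736/(-53617) = 64736*(-1/53617) = -64736/53617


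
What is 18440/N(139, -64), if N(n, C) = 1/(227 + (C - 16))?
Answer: 2710680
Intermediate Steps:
N(n, C) = 1/(211 + C) (N(n, C) = 1/(227 + (-16 + C)) = 1/(211 + C))
18440/N(139, -64) = 18440/(1/(211 - 64)) = 18440/(1/147) = 18440*147 = 2710680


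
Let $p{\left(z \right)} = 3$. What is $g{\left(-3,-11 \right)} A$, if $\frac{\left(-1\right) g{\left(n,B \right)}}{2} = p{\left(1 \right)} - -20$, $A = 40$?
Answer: $-1840$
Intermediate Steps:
$g{\left(n,B \right)} = -46$ ($g{\left(n,B \right)} = - 2 \left(3 - -20\right) = - 2 \left(3 + 20\right) = \left(-2\right) 23 = -46$)
$g{\left(-3,-11 \right)} A = \left(-46\right) 40 = -1840$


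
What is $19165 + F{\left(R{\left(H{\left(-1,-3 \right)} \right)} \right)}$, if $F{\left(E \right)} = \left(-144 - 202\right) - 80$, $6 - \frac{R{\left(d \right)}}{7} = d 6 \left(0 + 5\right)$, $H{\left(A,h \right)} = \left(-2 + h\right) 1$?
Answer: $18739$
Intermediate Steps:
$H{\left(A,h \right)} = -2 + h$
$R{\left(d \right)} = 42 - 210 d$ ($R{\left(d \right)} = 42 - 7 d 6 \left(0 + 5\right) = 42 - 7 \cdot 6 d 5 = 42 - 7 \cdot 30 d = 42 - 210 d$)
$F{\left(E \right)} = -426$ ($F{\left(E \right)} = -346 - 80 = -426$)
$19165 + F{\left(R{\left(H{\left(-1,-3 \right)} \right)} \right)} = 19165 - 426 = 18739$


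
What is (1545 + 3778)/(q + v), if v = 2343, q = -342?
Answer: 5323/2001 ≈ 2.6602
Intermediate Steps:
(1545 + 3778)/(q + v) = (1545 + 3778)/(-342 + 2343) = 5323/2001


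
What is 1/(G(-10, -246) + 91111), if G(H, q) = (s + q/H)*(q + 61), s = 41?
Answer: 1/78975 ≈ 1.2662e-5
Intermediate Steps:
G(H, q) = (41 + q/H)*(61 + q) (G(H, q) = (41 + q/H)*(q + 61) = (41 + q/H)*(61 + q))
1/(G(-10, -246) + 91111) = 1/(((-246)² + 61*(-246) + 41*(-10)*(61 - 246))/(-10) + 91111) = 1/(-(60516 - 15006 + 41*(-10)*(-185))/10 + 91111) = 1/(-(60516 - 15006 + 75850)/10 + 91111) = 1/(-⅒*121360 + 91111) = 1/(-12136 + 91111) = 1/78975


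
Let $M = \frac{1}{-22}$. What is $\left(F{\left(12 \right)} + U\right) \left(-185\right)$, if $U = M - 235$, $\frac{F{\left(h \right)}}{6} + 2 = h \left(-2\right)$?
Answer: $\frac{1591555}{22} \approx 72343.0$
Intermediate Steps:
$F{\left(h \right)} = -12 - 12 h$ ($F{\left(h \right)} = -12 + 6 h \left(-2\right) = -12 + 6 \left(- 2 h\right) = -12 - 12 h$)
$M = - \frac{1}{22} \approx -0.045455$
$U = - \frac{5171}{22}$ ($U = - \frac{1}{22} - 235 = - \frac{5171}{22} \approx -235.05$)
$\left(F{\left(12 \right)} + U\right) \left(-185\right) = \left(\left(-12 - 144\right) - \frac{5171}{22}\right) \left(-185\right) = \left(-156 - \frac{5171}{22}\right) \left(-185\right) = \left(- \frac{8603}{22}\right) \left(-185\right) = \frac{1591555}{22}$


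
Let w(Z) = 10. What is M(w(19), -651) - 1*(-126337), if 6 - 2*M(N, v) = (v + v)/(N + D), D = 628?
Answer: 80605571/638 ≈ 1.2634e+5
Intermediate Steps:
M(N, v) = 3 - v/(628 + N) (M(N, v) = 3 - (v + v)/(2*(N + 628)) = 3 - 2*v/(2*(628 + N)) = 3 - v/(628 + N))
M(w(19), -651) - 1*(-126337) = (1884 - 1*(-651) + 3*10)/(628 + 10) - 1*(-126337) = (1884 + 651 + 30)/638 + 126337 = (1/638)*2565 + 126337 = 2565/638 + 126337 = 80605571/638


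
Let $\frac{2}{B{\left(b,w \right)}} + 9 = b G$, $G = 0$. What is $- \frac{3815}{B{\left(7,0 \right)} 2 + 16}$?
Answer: $- \frac{981}{4} \approx -245.25$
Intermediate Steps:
$B{\left(b,w \right)} = - \frac{2}{9}$ ($B{\left(b,w \right)} = \frac{2}{-9 + b 0} = \frac{2}{-9 + 0} = \frac{2}{-9} = 2 \left(- \frac{1}{9}\right) = - \frac{2}{9}$)
$- \frac{3815}{B{\left(7,0 \right)} 2 + 16} = - \frac{3815}{\left(- \frac{2}{9}\right) 2 + 16} = - \frac{3815}{- \frac{4}{9} + 16} = - \frac{3815}{\frac{140}{9}} = \left(-3815\right) \frac{9}{140} = - \frac{981}{4}$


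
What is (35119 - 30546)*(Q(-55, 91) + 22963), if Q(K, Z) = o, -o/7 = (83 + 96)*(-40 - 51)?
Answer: 626436978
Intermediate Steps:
o = 114023 (o = -7*(83 + 96)*(-40 - 51) = -1253*(-91) = -7*(-16289) = 114023)
Q(K, Z) = 114023
(35119 - 30546)*(Q(-55, 91) + 22963) = (35119 - 30546)*(114023 + 22963) = 4573*136986 = 626436978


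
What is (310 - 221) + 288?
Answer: 377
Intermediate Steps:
(310 - 221) + 288 = 89 + 288 = 377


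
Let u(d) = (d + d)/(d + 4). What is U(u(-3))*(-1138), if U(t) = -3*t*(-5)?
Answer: 102420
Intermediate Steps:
u(d) = 2*d/(4 + d) (u(d) = (2*d)/(4 + d) = 2*d/(4 + d))
U(t) = 15*t
U(u(-3))*(-1138) = (15*(2*(-3)/(4 - 3)))*(-1138) = (15*(2*(-3)/1))*(-1138) = (15*(2*(-3)*1))*(-1138) = (15*(-6))*(-1138) = -90*(-1138) = 102420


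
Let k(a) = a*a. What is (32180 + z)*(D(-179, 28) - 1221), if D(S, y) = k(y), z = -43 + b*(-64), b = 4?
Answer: -13931997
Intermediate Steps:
k(a) = a**2
z = -299 (z = -43 + 4*(-64) = -43 - 256 = -299)
D(S, y) = y**2
(32180 + z)*(D(-179, 28) - 1221) = (32180 - 299)*(28**2 - 1221) = 31881*(784 - 1221) = 31881*(-437) = -13931997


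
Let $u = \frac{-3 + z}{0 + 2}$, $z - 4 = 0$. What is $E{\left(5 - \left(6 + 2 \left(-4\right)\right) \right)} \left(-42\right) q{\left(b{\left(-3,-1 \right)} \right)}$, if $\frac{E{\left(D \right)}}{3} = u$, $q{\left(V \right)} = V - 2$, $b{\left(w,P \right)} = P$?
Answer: $189$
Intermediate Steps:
$z = 4$ ($z = 4 + 0 = 4$)
$q{\left(V \right)} = -2 + V$ ($q{\left(V \right)} = V - 2 = -2 + V$)
$u = \frac{1}{2}$ ($u = \frac{-3 + 4}{0 + 2} = 1 \cdot \frac{1}{2} = \frac{1}{2} \approx 0.5$)
$E{\left(D \right)} = \frac{3}{2}$ ($E{\left(D \right)} = 3 \cdot \frac{1}{2} = \frac{3}{2}$)
$E{\left(5 - \left(6 + 2 \left(-4\right)\right) \right)} \left(-42\right) q{\left(b{\left(-3,-1 \right)} \right)} = \frac{3}{2} \left(-42\right) \left(-2 - 1\right) = \left(-63\right) \left(-3\right) = 189$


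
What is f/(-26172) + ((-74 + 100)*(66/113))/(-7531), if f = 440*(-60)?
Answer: 1868464004/1856037543 ≈ 1.0067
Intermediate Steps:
f = -26400
f/(-26172) + ((-74 + 100)*(66/113))/(-7531) = -26400/(-26172) + ((-74 + 100)*(66/113))/(-7531) = -26400*(-1/26172) + (26*(66*(1/113)))*(-1/7531) = 2200/2181 + (26*(66/113))*(-1/7531) = 2200/2181 + (1716/113)*(-1/7531) = 2200/2181 - 1716/851003 = 1868464004/1856037543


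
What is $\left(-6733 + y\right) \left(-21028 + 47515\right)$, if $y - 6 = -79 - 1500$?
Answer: $-220001022$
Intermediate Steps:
$y = -1573$ ($y = 6 - 1579 = -1573$)
$\left(-6733 + y\right) \left(-21028 + 47515\right) = \left(-6733 - 1573\right) \left(-21028 + 47515\right) = \left(-8306\right) 26487 = -220001022$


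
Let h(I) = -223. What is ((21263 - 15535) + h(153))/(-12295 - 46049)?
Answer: -1835/19448 ≈ -0.094354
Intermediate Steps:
((21263 - 15535) + h(153))/(-12295 - 46049) = ((21263 - 15535) - 223)/(-12295 - 46049) = (5728 - 223)/(-58344) = 5505*(-1/58344) = -1835/19448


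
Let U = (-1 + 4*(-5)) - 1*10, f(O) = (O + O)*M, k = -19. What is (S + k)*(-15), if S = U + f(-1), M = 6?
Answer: 930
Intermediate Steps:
f(O) = 12*O (f(O) = (O + O)*6 = (2*O)*6 = 12*O)
U = -31 (U = (-1 - 20) - 10 = -21 - 10 = -31)
S = -43 (S = -31 + 12*(-1) = -31 - 12 = -43)
(S + k)*(-15) = (-43 - 19)*(-15) = -62*(-15) = 930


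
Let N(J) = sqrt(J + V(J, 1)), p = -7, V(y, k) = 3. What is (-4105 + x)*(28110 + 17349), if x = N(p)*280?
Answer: -186609195 + 25457040*I ≈ -1.8661e+8 + 2.5457e+7*I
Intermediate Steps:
N(J) = sqrt(3 + J) (N(J) = sqrt(J + 3) = sqrt(3 + J))
x = 560*I (x = sqrt(3 - 7)*280 = sqrt(-4)*280 = (2*I)*280 = 560*I ≈ 560.0*I)
(-4105 + x)*(28110 + 17349) = (-4105 + 560*I)*(28110 + 17349) = (-4105 + 560*I)*45459 = -186609195 + 25457040*I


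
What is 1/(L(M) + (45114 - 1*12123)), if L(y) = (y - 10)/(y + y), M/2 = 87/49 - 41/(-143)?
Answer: 5780/190683863 ≈ 3.0312e-5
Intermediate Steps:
M = 28900/7007 (M = 2*(87/49 - 41/(-143)) = 2*(87*(1/49) - 41*(-1/143)) = 2*(87/49 + 41/143) = 2*(14450/7007) = 28900/7007 ≈ 4.1245)
L(y) = (-10 + y)/(2*y) (L(y) = (-10 + y)/((2*y)) = (-10 + y)*(1/(2*y)) = (-10 + y)/(2*y))
1/(L(M) + (45114 - 1*12123)) = 1/((-10 + 28900/7007)/(2*(28900/7007)) + (45114 - 1*12123)) = 1/((1/2)*(7007/28900)*(-41170/7007) + (45114 - 12123)) = 1/(-4117/5780 + 32991) = 1/(190683863/5780) = 5780/190683863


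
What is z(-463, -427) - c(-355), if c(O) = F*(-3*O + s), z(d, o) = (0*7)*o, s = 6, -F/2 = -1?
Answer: -2142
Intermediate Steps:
F = 2 (F = -2*(-1) = 2)
z(d, o) = 0 (z(d, o) = 0*o = 0)
c(O) = 12 - 6*O (c(O) = 2*(-3*O + 6) = 2*(6 - 3*O) = 12 - 6*O)
z(-463, -427) - c(-355) = 0 - (12 - 6*(-355)) = 0 - (12 + 2130) = 0 - 1*2142 = 0 - 2142 = -2142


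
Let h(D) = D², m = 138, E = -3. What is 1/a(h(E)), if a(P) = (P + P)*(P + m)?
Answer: 1/2646 ≈ 0.00037793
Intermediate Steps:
a(P) = 2*P*(138 + P) (a(P) = (P + P)*(P + 138) = (2*P)*(138 + P) = 2*P*(138 + P))
1/a(h(E)) = 1/(2*(-3)²*(138 + (-3)²)) = 1/(2*9*(138 + 9)) = 1/(2*9*147) = 1/2646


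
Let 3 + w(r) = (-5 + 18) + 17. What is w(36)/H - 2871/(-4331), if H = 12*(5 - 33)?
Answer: 282573/485072 ≈ 0.58254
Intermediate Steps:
w(r) = 27 (w(r) = -3 + ((-5 + 18) + 17) = -3 + (13 + 17) = -3 + 30 = 27)
H = -336 (H = 12*(-28) = -336)
w(36)/H - 2871/(-4331) = 27/(-336) - 2871/(-4331) = 27*(-1/336) - 2871*(-1/4331) = -9/112 + 2871/4331 = 282573/485072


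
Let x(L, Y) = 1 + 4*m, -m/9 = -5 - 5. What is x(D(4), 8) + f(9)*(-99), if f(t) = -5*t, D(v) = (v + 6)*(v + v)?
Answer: 4816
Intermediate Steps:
m = 90 (m = -9*(-5 - 5) = -9*(-10) = 90)
D(v) = 2*v*(6 + v) (D(v) = (6 + v)*(2*v) = 2*v*(6 + v))
x(L, Y) = 361 (x(L, Y) = 1 + 4*90 = 1 + 360 = 361)
x(D(4), 8) + f(9)*(-99) = 361 - 5*9*(-99) = 361 - 45*(-99) = 361 + 4455 = 4816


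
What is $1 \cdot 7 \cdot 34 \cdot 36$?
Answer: $8568$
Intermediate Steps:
$1 \cdot 7 \cdot 34 \cdot 36 = 7 \cdot 34 \cdot 36 = 238 \cdot 36 = 8568$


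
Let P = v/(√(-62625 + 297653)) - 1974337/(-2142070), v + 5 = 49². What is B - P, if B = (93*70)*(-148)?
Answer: -2063843577937/2142070 - 1198*√58757/58757 ≈ -9.6349e+5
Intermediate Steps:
v = 2396 (v = -5 + 49² = -5 + 2401 = 2396)
B = -963480 (B = 6510*(-148) = -963480)
P = 1974337/2142070 + 1198*√58757/58757 (P = 2396/(√(-62625 + 297653)) - 1974337/(-2142070) = 2396/(√235028) - 1974337*(-1/2142070) = 2396/((2*√58757)) + 1974337/2142070 = 2396*(√58757/117514) + 1974337/2142070 = 1198*√58757/58757 + 1974337/2142070 = 1974337/2142070 + 1198*√58757/58757 ≈ 5.8640)
B - P = -963480 - (1974337/2142070 + 1198*√58757/58757) = -963480 + (-1974337/2142070 - 1198*√58757/58757) = -2063843577937/2142070 - 1198*√58757/58757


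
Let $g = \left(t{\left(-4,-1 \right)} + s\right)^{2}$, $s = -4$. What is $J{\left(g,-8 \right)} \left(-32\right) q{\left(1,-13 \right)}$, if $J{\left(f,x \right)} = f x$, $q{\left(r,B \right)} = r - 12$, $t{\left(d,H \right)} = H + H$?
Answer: $-101376$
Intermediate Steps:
$t{\left(d,H \right)} = 2 H$
$q{\left(r,B \right)} = -12 + r$ ($q{\left(r,B \right)} = r - 12 = -12 + r$)
$g = 36$ ($g = \left(2 \left(-1\right) - 4\right)^{2} = \left(-2 - 4\right)^{2} = \left(-6\right)^{2} = 36$)
$J{\left(g,-8 \right)} \left(-32\right) q{\left(1,-13 \right)} = 36 \left(-8\right) \left(-32\right) \left(-12 + 1\right) = \left(-288\right) \left(-32\right) \left(-11\right) = 9216 \left(-11\right) = -101376$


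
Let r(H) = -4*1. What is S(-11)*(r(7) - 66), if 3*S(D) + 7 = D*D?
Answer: -2660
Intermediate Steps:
S(D) = -7/3 + D**2/3 (S(D) = -7/3 + (D*D)/3 = -7/3 + D**2/3)
r(H) = -4
S(-11)*(r(7) - 66) = (-7/3 + (1/3)*(-11)**2)*(-4 - 66) = (-7/3 + (1/3)*121)*(-70) = (-7/3 + 121/3)*(-70) = 38*(-70) = -2660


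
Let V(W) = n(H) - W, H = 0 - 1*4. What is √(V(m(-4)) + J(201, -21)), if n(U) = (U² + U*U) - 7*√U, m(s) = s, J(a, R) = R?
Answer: √(15 - 14*I) ≈ 4.2142 - 1.6611*I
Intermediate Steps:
H = -4 (H = 0 - 4 = -4)
n(U) = -7*√U + 2*U² (n(U) = (U² + U²) - 7*√U = 2*U² - 7*√U = -7*√U + 2*U²)
V(W) = 32 - W - 14*I (V(W) = (-14*I + 2*(-4)²) - W = (-14*I + 2*16) - W = (-14*I + 32) - W = (32 - 14*I) - W = 32 - W - 14*I)
√(V(m(-4)) + J(201, -21)) = √((32 - 1*(-4) - 14*I) - 21) = √((32 + 4 - 14*I) - 21) = √((36 - 14*I) - 21) = √(15 - 14*I)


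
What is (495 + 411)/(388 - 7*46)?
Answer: 151/11 ≈ 13.727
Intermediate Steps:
(495 + 411)/(388 - 7*46) = 906/(388 - 322) = 906/66 = 906*(1/66) = 151/11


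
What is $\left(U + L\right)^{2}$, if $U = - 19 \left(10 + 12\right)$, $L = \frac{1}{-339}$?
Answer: $\frac{20079740209}{114921} \approx 1.7473 \cdot 10^{5}$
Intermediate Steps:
$L = - \frac{1}{339} \approx -0.0029499$
$U = -418$ ($U = \left(-19\right) 22 = -418$)
$\left(U + L\right)^{2} = \left(-418 - \frac{1}{339}\right)^{2} = \left(- \frac{141703}{339}\right)^{2} = \frac{20079740209}{114921}$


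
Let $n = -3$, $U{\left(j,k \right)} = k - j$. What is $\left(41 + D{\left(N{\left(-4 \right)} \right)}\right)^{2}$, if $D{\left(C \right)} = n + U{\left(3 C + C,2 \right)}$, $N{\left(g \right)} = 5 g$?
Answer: $14400$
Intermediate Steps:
$D{\left(C \right)} = -1 - 4 C$ ($D{\left(C \right)} = -3 - \left(-2 + 4 C\right) = -1 - 4 C$)
$\left(41 + D{\left(N{\left(-4 \right)} \right)}\right)^{2} = \left(41 - \left(1 + 4 \cdot 5 \left(-4\right)\right)\right)^{2} = \left(41 - -79\right)^{2} = \left(41 + \left(-1 + 80\right)\right)^{2} = \left(41 + 79\right)^{2} = 120^{2} = 14400$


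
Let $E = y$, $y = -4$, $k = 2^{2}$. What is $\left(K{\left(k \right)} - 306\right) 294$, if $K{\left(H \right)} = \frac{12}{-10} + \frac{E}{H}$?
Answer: $- \frac{453054}{5} \approx -90611.0$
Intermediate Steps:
$k = 4$
$E = -4$
$K{\left(H \right)} = - \frac{6}{5} - \frac{4}{H}$ ($K{\left(H \right)} = \frac{12}{-10} - \frac{4}{H} = 12 \left(- \frac{1}{10}\right) - \frac{4}{H} = - \frac{6}{5} - \frac{4}{H}$)
$\left(K{\left(k \right)} - 306\right) 294 = \left(\left(- \frac{6}{5} - \frac{4}{4}\right) - 306\right) 294 = \left(\left(- \frac{6}{5} - 1\right) - 306\right) 294 = \left(- \frac{11}{5} - 306\right) 294 = \left(- \frac{1541}{5}\right) 294 = - \frac{453054}{5}$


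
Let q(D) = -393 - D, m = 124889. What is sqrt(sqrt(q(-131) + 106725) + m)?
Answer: sqrt(124889 + sqrt(106463)) ≈ 353.86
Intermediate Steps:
sqrt(sqrt(q(-131) + 106725) + m) = sqrt(sqrt((-393 - 1*(-131)) + 106725) + 124889) = sqrt(sqrt((-393 + 131) + 106725) + 124889) = sqrt(sqrt(-262 + 106725) + 124889) = sqrt(sqrt(106463) + 124889) = sqrt(124889 + sqrt(106463))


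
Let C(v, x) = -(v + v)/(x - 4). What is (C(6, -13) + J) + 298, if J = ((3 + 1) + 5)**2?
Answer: 6455/17 ≈ 379.71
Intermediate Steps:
C(v, x) = -2*v/(-4 + x)
J = 81 (J = (4 + 5)**2 = 9**2 = 81)
(C(6, -13) + J) + 298 = (-2*6/(-4 - 13) + 81) + 298 = (-2*6/(-17) + 81) + 298 = (-2*6*(-1/17) + 81) + 298 = (12/17 + 81) + 298 = 1389/17 + 298 = 6455/17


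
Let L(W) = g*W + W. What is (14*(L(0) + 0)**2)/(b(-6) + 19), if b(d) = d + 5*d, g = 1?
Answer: 0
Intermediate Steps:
b(d) = 6*d
L(W) = 2*W (L(W) = 1*W + W = W + W = 2*W)
(14*(L(0) + 0)**2)/(b(-6) + 19) = (14*(2*0 + 0)**2)/(6*(-6) + 19) = (14*(0 + 0)**2)/(-36 + 19) = (14*0**2)/(-17) = (14*0)*(-1/17) = 0*(-1/17) = 0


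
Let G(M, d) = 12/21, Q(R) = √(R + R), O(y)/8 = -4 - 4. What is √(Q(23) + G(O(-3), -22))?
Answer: √(28 + 49*√46)/7 ≈ 2.7118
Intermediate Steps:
O(y) = -64 (O(y) = 8*(-4 - 4) = 8*(-8) = -64)
Q(R) = √2*√R (Q(R) = √(2*R) = √2*√R)
G(M, d) = 4/7 (G(M, d) = 12*(1/21) = 4/7)
√(Q(23) + G(O(-3), -22)) = √(√2*√23 + 4/7) = √(√46 + 4/7) = √(4/7 + √46)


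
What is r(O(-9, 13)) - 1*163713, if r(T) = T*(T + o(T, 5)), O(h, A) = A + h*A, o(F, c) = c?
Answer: -153417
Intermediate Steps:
O(h, A) = A + A*h
r(T) = T*(5 + T) (r(T) = T*(T + 5) = T*(5 + T))
r(O(-9, 13)) - 1*163713 = (13*(1 - 9))*(5 + 13*(1 - 9)) - 1*163713 = (13*(-8))*(5 + 13*(-8)) - 163713 = -104*(5 - 104) - 163713 = -104*(-99) - 163713 = 10296 - 163713 = -153417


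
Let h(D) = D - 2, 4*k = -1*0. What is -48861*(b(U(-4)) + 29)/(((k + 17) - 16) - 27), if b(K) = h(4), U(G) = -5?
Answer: 1514691/26 ≈ 58257.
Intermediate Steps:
k = 0 (k = (-1*0)/4 = (¼)*0 = 0)
h(D) = -2 + D
b(K) = 2 (b(K) = -2 + 4 = 2)
-48861*(b(U(-4)) + 29)/(((k + 17) - 16) - 27) = -48861*(2 + 29)/(((0 + 17) - 16) - 27) = -1514691/((17 - 16) - 27) = -1514691/(1 - 27) = -1514691/(-26) = -1514691*(-1)/26 = -48861*(-31/26) = 1514691/26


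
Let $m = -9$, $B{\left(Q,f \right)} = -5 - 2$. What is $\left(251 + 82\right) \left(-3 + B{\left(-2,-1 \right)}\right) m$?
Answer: $29970$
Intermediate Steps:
$B{\left(Q,f \right)} = -7$
$\left(251 + 82\right) \left(-3 + B{\left(-2,-1 \right)}\right) m = \left(251 + 82\right) \left(-3 - 7\right) \left(-9\right) = 333 \left(\left(-10\right) \left(-9\right)\right) = 333 \cdot 90 = 29970$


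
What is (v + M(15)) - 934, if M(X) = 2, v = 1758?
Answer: 826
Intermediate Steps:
(v + M(15)) - 934 = (1758 + 2) - 934 = 1760 - 934 = 826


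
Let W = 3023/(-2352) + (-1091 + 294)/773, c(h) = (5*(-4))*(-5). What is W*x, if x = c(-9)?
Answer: -105283075/454524 ≈ -231.63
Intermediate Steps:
c(h) = 100 (c(h) = -20*(-5) = 100)
x = 100
W = -4211323/1818096 (W = 3023*(-1/2352) - 797*1/773 = -3023/2352 - 797/773 = -4211323/1818096 ≈ -2.3163)
W*x = -4211323/1818096*100 = -105283075/454524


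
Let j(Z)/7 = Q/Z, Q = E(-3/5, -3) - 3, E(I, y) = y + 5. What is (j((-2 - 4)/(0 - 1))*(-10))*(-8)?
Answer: -280/3 ≈ -93.333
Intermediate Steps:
E(I, y) = 5 + y
Q = -1 (Q = (5 - 3) - 3 = 2 - 3 = -1)
j(Z) = -7/Z (j(Z) = 7*(-1/Z) = -7/Z)
(j((-2 - 4)/(0 - 1))*(-10))*(-8) = (-7*(0 - 1)/(-2 - 4)*(-10))*(-8) = (-7/((-6/(-1)))*(-10))*(-8) = (-7/((-6*(-1)))*(-10))*(-8) = (-7/6*(-10))*(-8) = (-7*⅙*(-10))*(-8) = -7/6*(-10)*(-8) = (35/3)*(-8) = -280/3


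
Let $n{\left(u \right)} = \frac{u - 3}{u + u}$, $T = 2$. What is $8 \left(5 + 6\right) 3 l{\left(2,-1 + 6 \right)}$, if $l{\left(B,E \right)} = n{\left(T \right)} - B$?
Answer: $-594$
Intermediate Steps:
$n{\left(u \right)} = \frac{-3 + u}{2 u}$
$l{\left(B,E \right)} = - \frac{1}{4} - B$ ($l{\left(B,E \right)} = \frac{-3 + 2}{2 \cdot 2} - B = \frac{1}{2} \cdot \frac{1}{2} \left(-1\right) - B = - \frac{1}{4} - B$)
$8 \left(5 + 6\right) 3 l{\left(2,-1 + 6 \right)} = 8 \left(5 + 6\right) 3 \left(- \frac{1}{4} - 2\right) = 8 \cdot 11 \cdot 3 \left(- \frac{1}{4} - 2\right) = 8 \cdot 33 \left(- \frac{9}{4}\right) = 264 \left(- \frac{9}{4}\right) = -594$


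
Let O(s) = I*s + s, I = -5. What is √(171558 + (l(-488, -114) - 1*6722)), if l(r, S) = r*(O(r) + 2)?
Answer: 2*I*√197179 ≈ 888.1*I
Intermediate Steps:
O(s) = -4*s (O(s) = -5*s + s = -4*s)
l(r, S) = r*(2 - 4*r) (l(r, S) = r*(-4*r + 2) = r*(2 - 4*r))
√(171558 + (l(-488, -114) - 1*6722)) = √(171558 + (2*(-488)*(1 - 2*(-488)) - 1*6722)) = √(171558 + (2*(-488)*(1 + 976) - 6722)) = √(171558 + (2*(-488)*977 - 6722)) = √(171558 + (-953552 - 6722)) = √(171558 - 960274) = √(-788716) = 2*I*√197179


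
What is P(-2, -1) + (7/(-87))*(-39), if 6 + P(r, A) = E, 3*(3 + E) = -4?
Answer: -626/87 ≈ -7.1954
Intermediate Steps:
E = -13/3 (E = -3 + (⅓)*(-4) = -3 - 4/3 = -13/3 ≈ -4.3333)
P(r, A) = -31/3 (P(r, A) = -6 - 13/3 = -31/3)
P(-2, -1) + (7/(-87))*(-39) = -31/3 + (7/(-87))*(-39) = -31/3 + (7*(-1/87))*(-39) = -31/3 - 7/87*(-39) = -31/3 + 91/29 = -626/87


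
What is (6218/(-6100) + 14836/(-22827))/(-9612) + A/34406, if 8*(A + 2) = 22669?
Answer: 1898950475054683/23024840230249200 ≈ 0.082474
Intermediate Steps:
A = 22653/8 (A = -2 + (⅛)*22669 = -2 + 22669/8 = 22653/8 ≈ 2831.6)
(6218/(-6100) + 14836/(-22827))/(-9612) + A/34406 = (6218/(-6100) + 14836/(-22827))/(-9612) + (22653/8)/34406 = (6218*(-1/6100) + 14836*(-1/22827))*(-1/9612) + (22653/8)*(1/34406) = (-3109/3050 - 14836/22827)*(-1/9612) + 22653/275248 = -116218943/69622350*(-1/9612) + 22653/275248 = 116218943/669210028200 + 22653/275248 = 1898950475054683/23024840230249200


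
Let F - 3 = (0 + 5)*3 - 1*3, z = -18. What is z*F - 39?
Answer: -309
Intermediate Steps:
F = 15 (F = 3 + ((0 + 5)*3 - 1*3) = 3 + (5*3 - 3) = 3 + (15 - 3) = 3 + 12 = 15)
z*F - 39 = -18*15 - 39 = -270 - 39 = -309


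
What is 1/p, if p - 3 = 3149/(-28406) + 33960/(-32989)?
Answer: 937085534/1742706481 ≈ 0.53772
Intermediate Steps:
p = 1742706481/937085534 (p = 3 + (3149/(-28406) + 33960/(-32989)) = 3 + (3149*(-1/28406) + 33960*(-1/32989)) = 3 + (-3149/28406 - 33960/32989) = 3 - 1068550121/937085534 = 1742706481/937085534 ≈ 1.8597)
1/p = 1/(1742706481/937085534) = 937085534/1742706481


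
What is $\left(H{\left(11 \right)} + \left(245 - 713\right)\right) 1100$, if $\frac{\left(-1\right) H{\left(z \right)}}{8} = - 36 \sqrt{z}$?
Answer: $-514800 + 316800 \sqrt{11} \approx 5.3591 \cdot 10^{5}$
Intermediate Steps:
$H{\left(z \right)} = 288 \sqrt{z}$ ($H{\left(z \right)} = - 8 \left(- 36 \sqrt{z}\right) = 288 \sqrt{z}$)
$\left(H{\left(11 \right)} + \left(245 - 713\right)\right) 1100 = \left(288 \sqrt{11} + \left(245 - 713\right)\right) 1100 = \left(288 \sqrt{11} - 468\right) 1100 = \left(-468 + 288 \sqrt{11}\right) 1100 = -514800 + 316800 \sqrt{11}$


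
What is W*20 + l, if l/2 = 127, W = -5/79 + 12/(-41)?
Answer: 799646/3239 ≈ 246.88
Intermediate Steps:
W = -1153/3239 (W = -5*1/79 + 12*(-1/41) = -5/79 - 12/41 = -1153/3239 ≈ -0.35597)
l = 254 (l = 2*127 = 254)
W*20 + l = -1153/3239*20 + 254 = -23060/3239 + 254 = 799646/3239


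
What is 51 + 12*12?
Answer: 195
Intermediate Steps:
51 + 12*12 = 51 + 144 = 195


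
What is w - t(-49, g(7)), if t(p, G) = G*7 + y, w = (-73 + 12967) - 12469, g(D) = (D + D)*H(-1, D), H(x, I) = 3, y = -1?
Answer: 132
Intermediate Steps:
g(D) = 6*D (g(D) = (D + D)*3 = (2*D)*3 = 6*D)
w = 425 (w = 12894 - 12469 = 425)
t(p, G) = -1 + 7*G (t(p, G) = G*7 - 1 = 7*G - 1 = -1 + 7*G)
w - t(-49, g(7)) = 425 - (-1 + 7*(6*7)) = 425 - (-1 + 7*42) = 425 - (-1 + 294) = 425 - 1*293 = 425 - 293 = 132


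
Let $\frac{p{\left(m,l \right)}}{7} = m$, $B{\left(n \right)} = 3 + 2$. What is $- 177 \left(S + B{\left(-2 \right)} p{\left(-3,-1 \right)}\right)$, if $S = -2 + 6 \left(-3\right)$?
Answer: $22125$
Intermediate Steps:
$B{\left(n \right)} = 5$
$p{\left(m,l \right)} = 7 m$
$S = -20$ ($S = -2 - 18 = -20$)
$- 177 \left(S + B{\left(-2 \right)} p{\left(-3,-1 \right)}\right) = - 177 \left(-20 + 5 \cdot 7 \left(-3\right)\right) = - 177 \left(-20 + 5 \left(-21\right)\right) = - 177 \left(-20 - 105\right) = \left(-177\right) \left(-125\right) = 22125$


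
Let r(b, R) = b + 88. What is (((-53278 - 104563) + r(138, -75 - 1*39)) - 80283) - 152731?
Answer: -390629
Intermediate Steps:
r(b, R) = 88 + b
(((-53278 - 104563) + r(138, -75 - 1*39)) - 80283) - 152731 = (((-53278 - 104563) + (88 + 138)) - 80283) - 152731 = ((-157841 + 226) - 80283) - 152731 = (-157615 - 80283) - 152731 = -237898 - 152731 = -390629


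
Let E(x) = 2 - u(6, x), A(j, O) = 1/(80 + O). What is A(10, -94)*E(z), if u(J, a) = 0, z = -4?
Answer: -⅐ ≈ -0.14286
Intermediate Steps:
E(x) = 2 (E(x) = 2 - 1*0 = 2 + 0 = 2)
A(10, -94)*E(z) = 2/(80 - 94) = 2/(-14) = -1/14*2 = -⅐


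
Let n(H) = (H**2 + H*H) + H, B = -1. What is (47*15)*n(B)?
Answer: 705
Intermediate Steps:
n(H) = H + 2*H**2 (n(H) = (H**2 + H**2) + H = 2*H**2 + H = H + 2*H**2)
(47*15)*n(B) = (47*15)*(-(1 + 2*(-1))) = 705*(-(1 - 2)) = 705*(-1*(-1)) = 705*1 = 705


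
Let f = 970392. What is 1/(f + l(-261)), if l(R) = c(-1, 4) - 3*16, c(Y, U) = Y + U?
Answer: 1/970347 ≈ 1.0306e-6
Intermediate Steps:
c(Y, U) = U + Y
l(R) = -45 (l(R) = (4 - 1) - 3*16 = 3 - 48 = -45)
1/(f + l(-261)) = 1/(970392 - 45) = 1/970347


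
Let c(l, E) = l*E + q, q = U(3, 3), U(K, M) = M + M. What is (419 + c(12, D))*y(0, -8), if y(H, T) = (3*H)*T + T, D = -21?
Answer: -1384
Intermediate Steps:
U(K, M) = 2*M
q = 6 (q = 2*3 = 6)
y(H, T) = T + 3*H*T (y(H, T) = 3*H*T + T = T + 3*H*T)
c(l, E) = 6 + E*l (c(l, E) = l*E + 6 = E*l + 6 = 6 + E*l)
(419 + c(12, D))*y(0, -8) = (419 + (6 - 21*12))*(-8*(1 + 3*0)) = (419 + (6 - 252))*(-8*(1 + 0)) = (419 - 246)*(-8*1) = 173*(-8) = -1384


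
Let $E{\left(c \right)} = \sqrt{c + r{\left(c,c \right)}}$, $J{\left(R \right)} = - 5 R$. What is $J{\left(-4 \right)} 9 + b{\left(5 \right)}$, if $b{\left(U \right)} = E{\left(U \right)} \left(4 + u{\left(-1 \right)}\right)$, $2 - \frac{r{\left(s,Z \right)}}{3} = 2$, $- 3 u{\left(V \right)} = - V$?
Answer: $180 + \frac{11 \sqrt{5}}{3} \approx 188.2$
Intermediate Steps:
$u{\left(V \right)} = \frac{V}{3}$ ($u{\left(V \right)} = - \frac{\left(-1\right) V}{3} = \frac{V}{3}$)
$r{\left(s,Z \right)} = 0$ ($r{\left(s,Z \right)} = 6 - 6 = 0$)
$E{\left(c \right)} = \sqrt{c}$ ($E{\left(c \right)} = \sqrt{c + 0} = \sqrt{c}$)
$b{\left(U \right)} = \frac{11 \sqrt{U}}{3}$ ($b{\left(U \right)} = \sqrt{U} \left(4 + \frac{1}{3} \left(-1\right)\right) = \sqrt{U} \left(4 - \frac{1}{3}\right) = \sqrt{U} \frac{11}{3} = \frac{11 \sqrt{U}}{3}$)
$J{\left(-4 \right)} 9 + b{\left(5 \right)} = \left(-5\right) \left(-4\right) 9 + \frac{11 \sqrt{5}}{3} = 20 \cdot 9 + \frac{11 \sqrt{5}}{3} = 180 + \frac{11 \sqrt{5}}{3}$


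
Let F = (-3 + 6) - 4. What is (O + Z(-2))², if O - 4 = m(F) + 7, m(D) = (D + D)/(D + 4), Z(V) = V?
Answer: 625/9 ≈ 69.444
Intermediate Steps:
F = -1 (F = 3 - 4 = -1)
m(D) = 2*D/(4 + D) (m(D) = (2*D)/(4 + D) = 2*D/(4 + D))
O = 31/3 (O = 4 + (2*(-1)/(4 - 1) + 7) = 4 + (2*(-1)/3 + 7) = 4 + (2*(-1)*(⅓) + 7) = 4 + (-⅔ + 7) = 4 + 19/3 = 31/3 ≈ 10.333)
(O + Z(-2))² = (31/3 - 2)² = (25/3)² = 625/9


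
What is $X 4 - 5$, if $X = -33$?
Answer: $-137$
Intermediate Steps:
$X 4 - 5 = \left(-33\right) 4 - 5 = -132 - 5 = -137$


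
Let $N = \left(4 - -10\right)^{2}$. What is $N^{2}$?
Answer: $38416$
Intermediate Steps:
$N = 196$ ($N = \left(4 + 10\right)^{2} = 14^{2} = 196$)
$N^{2} = 196^{2} = 38416$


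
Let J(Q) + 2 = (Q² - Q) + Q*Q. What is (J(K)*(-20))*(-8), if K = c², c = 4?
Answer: 79040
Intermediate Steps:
K = 16 (K = 4² = 16)
J(Q) = -2 - Q + 2*Q² (J(Q) = -2 + ((Q² - Q) + Q*Q) = -2 + ((Q² - Q) + Q²) = -2 + (-Q + 2*Q²) = -2 - Q + 2*Q²)
(J(K)*(-20))*(-8) = ((-2 - 1*16 + 2*16²)*(-20))*(-8) = ((-2 - 16 + 2*256)*(-20))*(-8) = ((-2 - 16 + 512)*(-20))*(-8) = (494*(-20))*(-8) = -9880*(-8) = 79040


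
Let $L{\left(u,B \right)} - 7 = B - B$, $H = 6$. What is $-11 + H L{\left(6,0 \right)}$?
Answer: $31$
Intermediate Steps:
$L{\left(u,B \right)} = 7$ ($L{\left(u,B \right)} = 7 + \left(B - B\right) = 7 + 0 = 7$)
$-11 + H L{\left(6,0 \right)} = -11 + 6 \cdot 7 = -11 + 42 = 31$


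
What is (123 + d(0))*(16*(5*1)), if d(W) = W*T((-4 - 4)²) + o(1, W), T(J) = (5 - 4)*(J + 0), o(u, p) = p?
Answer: 9840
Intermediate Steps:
T(J) = J (T(J) = 1*J = J)
d(W) = 65*W (d(W) = W*(-4 - 4)² + W = W*(-8)² + W = W*64 + W = 64*W + W = 65*W)
(123 + d(0))*(16*(5*1)) = (123 + 65*0)*(16*(5*1)) = (123 + 0)*(16*5) = 123*80 = 9840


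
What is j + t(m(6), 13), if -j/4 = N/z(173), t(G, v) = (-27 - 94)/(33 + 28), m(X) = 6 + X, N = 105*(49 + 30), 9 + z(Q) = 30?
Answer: -96501/61 ≈ -1582.0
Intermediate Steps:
z(Q) = 21 (z(Q) = -9 + 30 = 21)
N = 8295 (N = 105*79 = 8295)
t(G, v) = -121/61
j = -1580 (j = -33180/21 = -4*395 = -1580)
j + t(m(6), 13) = -1580 - 121/61 = -96501/61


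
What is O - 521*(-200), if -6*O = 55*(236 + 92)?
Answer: 303580/3 ≈ 1.0119e+5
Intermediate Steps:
O = -9020/3 (O = -55*(236 + 92)/6 = -55*328/6 = -⅙*18040 = -9020/3 ≈ -3006.7)
O - 521*(-200) = -9020/3 - 521*(-200) = -9020/3 - 1*(-104200) = -9020/3 + 104200 = 303580/3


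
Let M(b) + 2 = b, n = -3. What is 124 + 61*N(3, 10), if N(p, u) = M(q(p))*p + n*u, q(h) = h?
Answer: -1523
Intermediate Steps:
M(b) = -2 + b
N(p, u) = -3*u + p*(-2 + p) (N(p, u) = (-2 + p)*p - 3*u = p*(-2 + p) - 3*u = -3*u + p*(-2 + p))
124 + 61*N(3, 10) = 124 + 61*(-3*10 + 3*(-2 + 3)) = 124 + 61*(-30 + 3*1) = 124 + 61*(-30 + 3) = 124 + 61*(-27) = 124 - 1647 = -1523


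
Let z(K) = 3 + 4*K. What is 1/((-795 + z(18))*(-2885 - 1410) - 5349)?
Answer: 1/3087051 ≈ 3.2393e-7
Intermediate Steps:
1/((-795 + z(18))*(-2885 - 1410) - 5349) = 1/((-795 + (3 + 4*18))*(-2885 - 1410) - 5349) = 1/((-795 + (3 + 72))*(-4295) - 5349) = 1/((-795 + 75)*(-4295) - 5349) = 1/(-720*(-4295) - 5349) = 1/(3092400 - 5349) = 1/3087051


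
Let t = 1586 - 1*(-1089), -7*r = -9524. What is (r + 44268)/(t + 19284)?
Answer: 319400/153713 ≈ 2.0779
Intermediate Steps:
r = 9524/7 (r = -⅐*(-9524) = 9524/7 ≈ 1360.6)
t = 2675 (t = 1586 + 1089 = 2675)
(r + 44268)/(t + 19284) = (9524/7 + 44268)/(2675 + 19284) = (319400/7)/21959 = (319400/7)*(1/21959) = 319400/153713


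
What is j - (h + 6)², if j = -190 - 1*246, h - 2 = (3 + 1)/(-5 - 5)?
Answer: -12344/25 ≈ -493.76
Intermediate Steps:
h = 8/5 (h = 2 + (3 + 1)/(-5 - 5) = 2 + 4/(-10) = 2 + 4*(-⅒) = 2 - ⅖ = 8/5 ≈ 1.6000)
j = -436 (j = -190 - 246 = -436)
j - (h + 6)² = -436 - (8/5 + 6)² = -436 - (38/5)² = -436 - 1*1444/25 = -436 - 1444/25 = -12344/25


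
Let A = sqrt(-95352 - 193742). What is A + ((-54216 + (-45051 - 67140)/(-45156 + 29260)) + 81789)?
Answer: 438412599/15896 + I*sqrt(289094) ≈ 27580.0 + 537.67*I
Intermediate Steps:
A = I*sqrt(289094) (A = sqrt(-289094) = I*sqrt(289094) ≈ 537.67*I)
A + ((-54216 + (-45051 - 67140)/(-45156 + 29260)) + 81789) = I*sqrt(289094) + ((-54216 + (-45051 - 67140)/(-45156 + 29260)) + 81789) = I*sqrt(289094) + ((-54216 - 112191/(-15896)) + 81789) = I*sqrt(289094) + ((-54216 - 112191*(-1/15896)) + 81789) = I*sqrt(289094) + ((-54216 + 112191/15896) + 81789) = I*sqrt(289094) + (-861705345/15896 + 81789) = I*sqrt(289094) + 438412599/15896 = 438412599/15896 + I*sqrt(289094)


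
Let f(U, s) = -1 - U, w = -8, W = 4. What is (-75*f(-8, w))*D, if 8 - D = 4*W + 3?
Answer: 5775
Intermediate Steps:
D = -11 (D = 8 - (4*4 + 3) = 8 - (16 + 3) = 8 - 1*19 = 8 - 19 = -11)
(-75*f(-8, w))*D = -75*(-1 - 1*(-8))*(-11) = -75*(-1 + 8)*(-11) = -75*7*(-11) = -525*(-11) = 5775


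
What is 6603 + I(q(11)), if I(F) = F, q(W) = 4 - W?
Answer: 6596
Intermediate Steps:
6603 + I(q(11)) = 6603 + (4 - 1*11) = 6603 + (4 - 11) = 6603 - 7 = 6596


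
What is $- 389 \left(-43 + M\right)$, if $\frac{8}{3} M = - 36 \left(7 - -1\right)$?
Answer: $58739$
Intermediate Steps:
$M = -108$ ($M = \frac{3 \left(- 36 \left(7 - -1\right)\right)}{8} = \frac{3 \left(- 36 \left(7 + 1\right)\right)}{8} = \frac{3 \left(\left(-36\right) 8\right)}{8} = \frac{3}{8} \left(-288\right) = -108$)
$- 389 \left(-43 + M\right) = - 389 \left(-43 - 108\right) = \left(-389\right) \left(-151\right) = 58739$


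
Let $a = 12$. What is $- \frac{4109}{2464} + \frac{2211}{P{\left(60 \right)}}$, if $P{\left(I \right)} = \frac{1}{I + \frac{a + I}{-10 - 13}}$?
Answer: $\frac{1017966275}{8096} \approx 1.2574 \cdot 10^{5}$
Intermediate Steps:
$P{\left(I \right)} = \frac{1}{- \frac{12}{23} + \frac{22 I}{23}}$ ($P{\left(I \right)} = \frac{1}{I + \frac{12 + I}{-10 - 13}} = \frac{1}{I + \frac{12 + I}{-23}} = \frac{1}{I + \left(12 + I\right) \left(- \frac{1}{23}\right)} = \frac{1}{I - \left(\frac{12}{23} + \frac{I}{23}\right)} = \frac{1}{- \frac{12}{23} + \frac{22 I}{23}}$)
$- \frac{4109}{2464} + \frac{2211}{P{\left(60 \right)}} = - \frac{4109}{2464} + \frac{2211}{\frac{23}{2} \frac{1}{-6 + 11 \cdot 60}} = \left(-4109\right) \frac{1}{2464} + \frac{2211}{\frac{23}{2} \frac{1}{-6 + 660}} = - \frac{587}{352} + \frac{2211}{\frac{23}{2} \cdot \frac{1}{654}} = - \frac{587}{352} + \frac{2211}{\frac{23}{1308}} = - \frac{587}{352} + 2211 \cdot \frac{1308}{23} = - \frac{587}{352} + \frac{2891988}{23} = \frac{1017966275}{8096}$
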